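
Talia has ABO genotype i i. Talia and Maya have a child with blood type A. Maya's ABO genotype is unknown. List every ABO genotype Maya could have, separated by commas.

I^A I^A, I^A I^B, I^A i

For each candidate genotype of Maya, check whether crossing it with i i can produce every observed child phenotype.
  I^A I^A → possible child types {A} ✓
  I^A I^B → possible child types {A, B} ✓
  I^A i → possible child types {O, A} ✓
  I^B I^B → possible child types {B} ✗
  I^B i → possible child types {O, B} ✗
  i i → possible child types {O} ✗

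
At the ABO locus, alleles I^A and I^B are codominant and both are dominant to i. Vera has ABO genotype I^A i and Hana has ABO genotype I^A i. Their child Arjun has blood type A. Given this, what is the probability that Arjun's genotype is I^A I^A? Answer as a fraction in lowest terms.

Cross I^A i × I^A i → 1/4 I^A I^A, 1/2 I^A i, 1/4 i i.
Type-A genotypes among offspring: I^A I^A (1/4), I^A i (1/2); total 3/4.
P(I^A I^A | type A) = (1/4) / (3/4) = 1/3.

1/3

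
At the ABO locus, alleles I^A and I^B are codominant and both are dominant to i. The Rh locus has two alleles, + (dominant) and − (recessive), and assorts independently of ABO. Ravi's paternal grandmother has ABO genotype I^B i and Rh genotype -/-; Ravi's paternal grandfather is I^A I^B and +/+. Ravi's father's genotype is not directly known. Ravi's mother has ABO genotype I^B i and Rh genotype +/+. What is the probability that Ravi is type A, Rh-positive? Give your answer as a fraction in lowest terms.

Ravi's father's ABO genotype from I^B i × I^A I^B: 1/4 I^A I^B, 1/4 I^A i, 1/4 I^B I^B, 1/4 I^B i.
Crossing each possibility with the mother I^B i and summing P(type A): 1/4·1/4 + 1/4·1/4 + 1/4·0 + 1/4·0 = 1/8.
Similarly for Rh via the father's Rh distribution: P(Rh+) = 1.
Independent loci: 1/8 × 1 = 1/8.

1/8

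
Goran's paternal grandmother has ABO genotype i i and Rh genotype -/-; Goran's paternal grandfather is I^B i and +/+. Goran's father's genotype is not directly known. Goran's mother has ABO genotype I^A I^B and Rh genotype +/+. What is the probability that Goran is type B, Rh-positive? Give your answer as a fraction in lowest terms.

Goran's father's ABO genotype from i i × I^B i: 1/2 I^B i, 1/2 i i.
Crossing each possibility with the mother I^A I^B and summing P(type B): 1/2·1/2 + 1/2·1/2 = 1/2.
Similarly for Rh via the father's Rh distribution: P(Rh+) = 1.
Independent loci: 1/2 × 1 = 1/2.

1/2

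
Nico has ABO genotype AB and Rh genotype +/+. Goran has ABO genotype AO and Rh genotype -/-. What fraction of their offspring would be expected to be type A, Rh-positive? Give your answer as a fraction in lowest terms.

1/2

ABO cross AB × AO → offspring phenotypes: 1/2 A, 1/4 B, 1/4 AB.
Rh cross +/+ × -/- → 1 Rh+.
Independent loci: P(type A, Rh-positive) = 1/2 × 1 = 1/2.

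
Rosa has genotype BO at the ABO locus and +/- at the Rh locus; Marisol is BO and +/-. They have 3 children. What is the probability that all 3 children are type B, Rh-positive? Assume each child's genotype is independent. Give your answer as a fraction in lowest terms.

729/4096

ABO cross BO × BO → 1/4 O, 3/4 B.
Rh cross +/- × +/- → 3/4 Rh+, 1/4 Rh-; so P(type B, Rh-positive) = 3/4 × 3/4 = 9/16 per child.
All 3 independent: (9/16)^3 = 729/4096.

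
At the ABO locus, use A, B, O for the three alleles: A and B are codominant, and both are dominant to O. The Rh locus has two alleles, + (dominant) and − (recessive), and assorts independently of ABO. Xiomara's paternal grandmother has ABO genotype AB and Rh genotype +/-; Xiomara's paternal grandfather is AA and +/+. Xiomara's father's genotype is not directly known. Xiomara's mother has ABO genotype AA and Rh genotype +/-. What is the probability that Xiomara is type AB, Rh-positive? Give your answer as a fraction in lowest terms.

Xiomara's father's ABO genotype from AB × AA: 1/2 AA, 1/2 AB.
Crossing each possibility with the mother AA and summing P(type AB): 1/2·0 + 1/2·1/2 = 1/4.
Similarly for Rh via the father's Rh distribution: P(Rh+) = 7/8.
Independent loci: 1/4 × 7/8 = 7/32.

7/32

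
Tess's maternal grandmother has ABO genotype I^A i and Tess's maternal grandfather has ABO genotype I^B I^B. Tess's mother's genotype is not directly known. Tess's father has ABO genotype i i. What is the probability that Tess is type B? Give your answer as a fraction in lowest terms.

1/2

Tess's mother's ABO genotype from I^A i × I^B I^B: 1/2 I^A I^B, 1/2 I^B i.
Crossing each possibility with the father i i and summing P(type B): 1/2·1/2 + 1/2·1/2 = 1/2.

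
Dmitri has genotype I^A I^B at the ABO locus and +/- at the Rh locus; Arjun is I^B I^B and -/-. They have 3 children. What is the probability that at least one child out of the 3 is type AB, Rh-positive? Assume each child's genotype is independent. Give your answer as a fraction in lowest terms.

37/64

ABO cross I^A I^B × I^B I^B → 1/2 B, 1/2 AB.
Rh cross +/- × -/- → 1/2 Rh+, 1/2 Rh-; so P(type AB, Rh-positive) = 1/2 × 1/2 = 1/4 per child.
P(none) = (3/4)^3 = 27/64; P(at least one) = 1 − 27/64 = 37/64.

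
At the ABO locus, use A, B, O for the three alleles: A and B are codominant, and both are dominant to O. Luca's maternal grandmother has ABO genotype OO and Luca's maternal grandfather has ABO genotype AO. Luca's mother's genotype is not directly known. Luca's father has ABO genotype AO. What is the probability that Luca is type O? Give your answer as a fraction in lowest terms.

3/8

Luca's mother's ABO genotype from OO × AO: 1/2 AO, 1/2 OO.
Crossing each possibility with the father AO and summing P(type O): 1/2·1/4 + 1/2·1/2 = 3/8.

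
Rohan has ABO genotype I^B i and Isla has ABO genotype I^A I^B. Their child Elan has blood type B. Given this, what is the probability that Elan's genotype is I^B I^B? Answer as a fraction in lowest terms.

1/2

Cross I^B i × I^A I^B → 1/4 I^A I^B, 1/4 I^A i, 1/4 I^B I^B, 1/4 I^B i.
Type-B genotypes among offspring: I^B I^B (1/4), I^B i (1/4); total 1/2.
P(I^B I^B | type B) = (1/4) / (1/2) = 1/2.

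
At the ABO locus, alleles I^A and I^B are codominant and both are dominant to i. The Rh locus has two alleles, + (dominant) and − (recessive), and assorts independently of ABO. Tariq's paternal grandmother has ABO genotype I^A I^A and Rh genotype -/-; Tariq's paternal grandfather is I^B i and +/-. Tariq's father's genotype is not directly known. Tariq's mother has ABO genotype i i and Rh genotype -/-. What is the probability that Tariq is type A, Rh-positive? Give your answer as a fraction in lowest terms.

1/8

Tariq's father's ABO genotype from I^A I^A × I^B i: 1/2 I^A I^B, 1/2 I^A i.
Crossing each possibility with the mother i i and summing P(type A): 1/2·1/2 + 1/2·1/2 = 1/2.
Similarly for Rh via the father's Rh distribution: P(Rh+) = 1/4.
Independent loci: 1/2 × 1/4 = 1/8.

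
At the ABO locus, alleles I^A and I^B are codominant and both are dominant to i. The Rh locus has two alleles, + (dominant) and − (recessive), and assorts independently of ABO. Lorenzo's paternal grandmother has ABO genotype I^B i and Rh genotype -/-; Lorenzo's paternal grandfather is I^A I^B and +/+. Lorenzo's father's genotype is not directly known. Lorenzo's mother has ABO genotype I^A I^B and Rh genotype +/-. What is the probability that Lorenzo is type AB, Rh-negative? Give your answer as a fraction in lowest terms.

3/32

Lorenzo's father's ABO genotype from I^B i × I^A I^B: 1/4 I^A I^B, 1/4 I^A i, 1/4 I^B I^B, 1/4 I^B i.
Crossing each possibility with the mother I^A I^B and summing P(type AB): 1/4·1/2 + 1/4·1/4 + 1/4·1/2 + 1/4·1/4 = 3/8.
Similarly for Rh via the father's Rh distribution: P(Rh-) = 1/4.
Independent loci: 3/8 × 1/4 = 3/32.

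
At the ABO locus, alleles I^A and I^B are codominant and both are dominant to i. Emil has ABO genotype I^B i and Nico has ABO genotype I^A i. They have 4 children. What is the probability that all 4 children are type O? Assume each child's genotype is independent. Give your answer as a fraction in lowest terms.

1/256

ABO cross I^B i × I^A i → 1/4 O, 1/4 A, 1/4 B, 1/4 AB.
So P(type O) = 1/4 per child.
All 4 independent: (1/4)^4 = 1/256.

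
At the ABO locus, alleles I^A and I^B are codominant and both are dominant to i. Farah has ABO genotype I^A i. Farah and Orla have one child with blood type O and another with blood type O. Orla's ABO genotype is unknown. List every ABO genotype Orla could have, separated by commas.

I^A i, I^B i, i i

For each candidate genotype of Orla, check whether crossing it with I^A i can produce every observed child phenotype.
  I^A I^A → possible child types {A} ✗
  I^A I^B → possible child types {A, B, AB} ✗
  I^A i → possible child types {O, A} ✓
  I^B I^B → possible child types {B, AB} ✗
  I^B i → possible child types {O, A, B, AB} ✓
  i i → possible child types {O, A} ✓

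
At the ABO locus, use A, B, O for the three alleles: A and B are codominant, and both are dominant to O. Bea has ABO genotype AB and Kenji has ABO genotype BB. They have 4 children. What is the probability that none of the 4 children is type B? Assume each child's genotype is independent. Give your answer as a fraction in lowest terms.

ABO cross AB × BB → 1/2 B, 1/2 AB.
So P(type B) = 1/2 per child.
P(not type B) = 1/2 for one child; (1/2)^4 = 1/16.

1/16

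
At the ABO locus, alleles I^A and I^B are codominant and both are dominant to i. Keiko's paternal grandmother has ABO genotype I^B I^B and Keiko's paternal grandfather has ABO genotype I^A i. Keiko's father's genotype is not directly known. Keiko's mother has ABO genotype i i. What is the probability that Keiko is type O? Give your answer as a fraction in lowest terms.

1/4

Keiko's father's ABO genotype from I^B I^B × I^A i: 1/2 I^A I^B, 1/2 I^B i.
Crossing each possibility with the mother i i and summing P(type O): 1/2·0 + 1/2·1/2 = 1/4.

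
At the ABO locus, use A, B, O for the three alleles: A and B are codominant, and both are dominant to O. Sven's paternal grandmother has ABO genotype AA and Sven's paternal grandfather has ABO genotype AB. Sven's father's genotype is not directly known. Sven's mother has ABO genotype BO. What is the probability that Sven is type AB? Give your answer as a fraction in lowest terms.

3/8

Sven's father's ABO genotype from AA × AB: 1/2 AA, 1/2 AB.
Crossing each possibility with the mother BO and summing P(type AB): 1/2·1/2 + 1/2·1/4 = 3/8.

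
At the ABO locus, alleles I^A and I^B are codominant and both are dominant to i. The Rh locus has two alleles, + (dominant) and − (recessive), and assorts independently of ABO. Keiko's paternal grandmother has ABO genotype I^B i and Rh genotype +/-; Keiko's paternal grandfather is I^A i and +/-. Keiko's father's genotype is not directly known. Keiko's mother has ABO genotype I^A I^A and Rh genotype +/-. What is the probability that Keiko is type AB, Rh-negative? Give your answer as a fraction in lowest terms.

1/16

Keiko's father's ABO genotype from I^B i × I^A i: 1/4 I^A I^B, 1/4 I^A i, 1/4 I^B i, 1/4 i i.
Crossing each possibility with the mother I^A I^A and summing P(type AB): 1/4·1/2 + 1/4·0 + 1/4·1/2 + 1/4·0 = 1/4.
Similarly for Rh via the father's Rh distribution: P(Rh-) = 1/4.
Independent loci: 1/4 × 1/4 = 1/16.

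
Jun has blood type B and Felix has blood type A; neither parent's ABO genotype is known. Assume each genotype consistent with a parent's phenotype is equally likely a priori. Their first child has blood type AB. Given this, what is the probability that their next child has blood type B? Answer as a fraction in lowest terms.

5/36

Possible genotypes: Jun ∈ {I^B I^B, I^B i}; Felix ∈ {I^A I^A, I^A i}.
Weight each parental genotype pair by prior × P(type-AB child):
  I^B I^B × I^A I^A: posterior weight 4/9; P(next child type B) = 0.
  I^B I^B × I^A i: posterior weight 2/9; P(next child type B) = 1/2.
  I^B i × I^A I^A: posterior weight 2/9; P(next child type B) = 0.
  I^B i × I^A i: posterior weight 1/9; P(next child type B) = 1/4.
Weighted sum = 5/36.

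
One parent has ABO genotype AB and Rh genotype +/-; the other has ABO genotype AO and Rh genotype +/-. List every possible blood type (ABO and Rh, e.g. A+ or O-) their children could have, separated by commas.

Gametes from AB × AO give offspring ABO genotypes AA, AB, AO, BO, i.e. phenotypes A, B, AB.
Rh cross +/- × +/- → phenotypes Rh+, Rh-.
Combining independently: A+, A-, B+, B-, AB+, AB-.

A+, A-, B+, B-, AB+, AB-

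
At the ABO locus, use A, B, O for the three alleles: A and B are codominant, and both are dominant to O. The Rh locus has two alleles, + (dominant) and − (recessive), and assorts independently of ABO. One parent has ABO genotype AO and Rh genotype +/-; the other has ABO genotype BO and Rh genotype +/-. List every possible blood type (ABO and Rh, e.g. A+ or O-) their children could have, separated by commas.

Gametes from AO × BO give offspring ABO genotypes AB, AO, BO, OO, i.e. phenotypes O, A, B, AB.
Rh cross +/- × +/- → phenotypes Rh+, Rh-.
Combining independently: O+, O-, A+, A-, B+, B-, AB+, AB-.

O+, O-, A+, A-, B+, B-, AB+, AB-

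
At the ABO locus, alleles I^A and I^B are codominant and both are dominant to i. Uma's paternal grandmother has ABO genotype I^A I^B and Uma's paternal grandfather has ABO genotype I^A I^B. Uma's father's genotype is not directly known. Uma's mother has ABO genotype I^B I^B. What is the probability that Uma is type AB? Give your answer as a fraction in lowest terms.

1/2

Uma's father's ABO genotype from I^A I^B × I^A I^B: 1/4 I^A I^A, 1/2 I^A I^B, 1/4 I^B I^B.
Crossing each possibility with the mother I^B I^B and summing P(type AB): 1/4·1 + 1/2·1/2 + 1/4·0 = 1/2.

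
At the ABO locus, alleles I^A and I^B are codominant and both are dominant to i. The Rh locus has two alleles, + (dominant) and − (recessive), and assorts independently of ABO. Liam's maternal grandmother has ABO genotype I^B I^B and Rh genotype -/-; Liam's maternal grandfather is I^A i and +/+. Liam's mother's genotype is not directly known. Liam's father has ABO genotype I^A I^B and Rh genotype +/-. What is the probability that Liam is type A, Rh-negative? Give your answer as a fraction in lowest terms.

1/16

Liam's mother's ABO genotype from I^B I^B × I^A i: 1/2 I^A I^B, 1/2 I^B i.
Crossing each possibility with the father I^A I^B and summing P(type A): 1/2·1/4 + 1/2·1/4 = 1/4.
Similarly for Rh via the mother's Rh distribution: P(Rh-) = 1/4.
Independent loci: 1/4 × 1/4 = 1/16.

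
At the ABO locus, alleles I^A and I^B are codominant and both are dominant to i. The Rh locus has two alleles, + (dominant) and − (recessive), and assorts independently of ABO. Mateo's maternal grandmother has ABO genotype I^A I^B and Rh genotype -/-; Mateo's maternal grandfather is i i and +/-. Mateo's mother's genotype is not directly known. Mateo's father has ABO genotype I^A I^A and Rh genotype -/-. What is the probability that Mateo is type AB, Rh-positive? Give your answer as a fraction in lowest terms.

Mateo's mother's ABO genotype from I^A I^B × i i: 1/2 I^A i, 1/2 I^B i.
Crossing each possibility with the father I^A I^A and summing P(type AB): 1/2·0 + 1/2·1/2 = 1/4.
Similarly for Rh via the mother's Rh distribution: P(Rh+) = 1/4.
Independent loci: 1/4 × 1/4 = 1/16.

1/16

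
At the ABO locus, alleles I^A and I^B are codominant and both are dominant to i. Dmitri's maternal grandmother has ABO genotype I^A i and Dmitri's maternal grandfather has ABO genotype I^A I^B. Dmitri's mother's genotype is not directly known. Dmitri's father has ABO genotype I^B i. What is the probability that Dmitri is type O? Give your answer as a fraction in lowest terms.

1/8

Dmitri's mother's ABO genotype from I^A i × I^A I^B: 1/4 I^A I^A, 1/4 I^A I^B, 1/4 I^A i, 1/4 I^B i.
Crossing each possibility with the father I^B i and summing P(type O): 1/4·0 + 1/4·0 + 1/4·1/4 + 1/4·1/4 = 1/8.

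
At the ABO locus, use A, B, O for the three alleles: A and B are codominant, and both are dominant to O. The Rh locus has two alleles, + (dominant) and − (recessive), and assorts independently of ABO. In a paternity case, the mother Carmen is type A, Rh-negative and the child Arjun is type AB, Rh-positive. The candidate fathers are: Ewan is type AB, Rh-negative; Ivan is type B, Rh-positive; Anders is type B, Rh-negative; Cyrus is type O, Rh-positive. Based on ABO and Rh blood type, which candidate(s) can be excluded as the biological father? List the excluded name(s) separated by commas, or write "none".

Ewan, Anders, Cyrus

A candidate is excluded only if no genotype consistent with his phenotype could produce a type AB, Rh-positive child with a type A, Rh-negative mother.
Ewan (type AB, Rh-): no genotype consistent with that phenotype can produce a type-AB Rh+ child with a type-A mother.
Anders (type B, Rh-): no genotype consistent with that phenotype can produce a type-AB Rh+ child with a type-A mother.
Cyrus (type O, Rh+): no genotype consistent with that phenotype can produce a type-AB Rh+ child with a type-A mother.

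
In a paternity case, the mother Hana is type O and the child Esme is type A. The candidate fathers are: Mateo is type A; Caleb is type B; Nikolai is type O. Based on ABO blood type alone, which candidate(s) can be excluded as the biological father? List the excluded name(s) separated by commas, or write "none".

A candidate is excluded only if no genotype consistent with his phenotype could produce a type A child with a type O mother.
Caleb (type B): no genotype consistent with that phenotype can produce a type-A child with a type-O mother.
Nikolai (type O): no genotype consistent with that phenotype can produce a type-A child with a type-O mother.

Caleb, Nikolai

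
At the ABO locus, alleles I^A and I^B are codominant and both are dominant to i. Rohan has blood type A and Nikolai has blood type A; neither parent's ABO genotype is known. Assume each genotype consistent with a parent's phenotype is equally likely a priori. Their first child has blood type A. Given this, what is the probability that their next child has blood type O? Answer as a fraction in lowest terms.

Possible genotypes: Rohan ∈ {I^A I^A, I^A i}; Nikolai ∈ {I^A I^A, I^A i}.
Weight each parental genotype pair by prior × P(type-A child):
  I^A I^A × I^A I^A: posterior weight 4/15; P(next child type O) = 0.
  I^A I^A × I^A i: posterior weight 4/15; P(next child type O) = 0.
  I^A i × I^A I^A: posterior weight 4/15; P(next child type O) = 0.
  I^A i × I^A i: posterior weight 1/5; P(next child type O) = 1/4.
Weighted sum = 1/20.

1/20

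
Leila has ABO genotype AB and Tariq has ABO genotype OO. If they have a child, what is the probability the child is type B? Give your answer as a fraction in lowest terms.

1/2

ABO cross AB × OO → offspring phenotypes: 1/2 A, 1/2 B.
So P(type B) = 1/2.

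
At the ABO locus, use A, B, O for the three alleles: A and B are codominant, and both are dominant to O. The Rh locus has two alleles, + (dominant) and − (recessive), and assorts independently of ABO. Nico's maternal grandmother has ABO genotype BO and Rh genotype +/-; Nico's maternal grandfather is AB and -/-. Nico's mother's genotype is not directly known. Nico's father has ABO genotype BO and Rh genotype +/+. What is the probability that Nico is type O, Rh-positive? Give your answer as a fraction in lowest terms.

Nico's mother's ABO genotype from BO × AB: 1/4 AB, 1/4 AO, 1/4 BB, 1/4 BO.
Crossing each possibility with the father BO and summing P(type O): 1/4·0 + 1/4·1/4 + 1/4·0 + 1/4·1/4 = 1/8.
Similarly for Rh via the mother's Rh distribution: P(Rh+) = 1.
Independent loci: 1/8 × 1 = 1/8.

1/8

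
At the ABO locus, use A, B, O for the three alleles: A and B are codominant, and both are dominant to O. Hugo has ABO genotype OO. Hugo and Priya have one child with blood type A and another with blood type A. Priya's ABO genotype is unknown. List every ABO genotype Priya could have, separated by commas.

For each candidate genotype of Priya, check whether crossing it with OO can produce every observed child phenotype.
  AA → possible child types {A} ✓
  AB → possible child types {A, B} ✓
  AO → possible child types {O, A} ✓
  BB → possible child types {B} ✗
  BO → possible child types {O, B} ✗
  OO → possible child types {O} ✗

AA, AB, AO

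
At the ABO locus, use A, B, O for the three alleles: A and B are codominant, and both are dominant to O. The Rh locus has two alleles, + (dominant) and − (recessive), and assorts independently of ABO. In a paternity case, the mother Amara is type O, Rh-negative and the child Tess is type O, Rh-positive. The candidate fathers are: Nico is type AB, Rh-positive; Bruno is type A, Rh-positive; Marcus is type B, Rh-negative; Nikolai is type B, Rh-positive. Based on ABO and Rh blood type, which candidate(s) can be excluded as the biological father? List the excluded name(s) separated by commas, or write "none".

A candidate is excluded only if no genotype consistent with his phenotype could produce a type O, Rh-positive child with a type O, Rh-negative mother.
Nico (type AB, Rh+): no genotype consistent with that phenotype can produce a type-O Rh+ child with a type-O mother.
Marcus (type B, Rh-): no genotype consistent with that phenotype can produce a type-O Rh+ child with a type-O mother.

Nico, Marcus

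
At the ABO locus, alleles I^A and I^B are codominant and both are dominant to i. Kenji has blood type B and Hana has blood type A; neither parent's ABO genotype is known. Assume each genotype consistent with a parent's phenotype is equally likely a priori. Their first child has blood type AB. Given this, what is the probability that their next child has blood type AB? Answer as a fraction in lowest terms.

25/36

Possible genotypes: Kenji ∈ {I^B I^B, I^B i}; Hana ∈ {I^A I^A, I^A i}.
Weight each parental genotype pair by prior × P(type-AB child):
  I^B I^B × I^A I^A: posterior weight 4/9; P(next child type AB) = 1.
  I^B I^B × I^A i: posterior weight 2/9; P(next child type AB) = 1/2.
  I^B i × I^A I^A: posterior weight 2/9; P(next child type AB) = 1/2.
  I^B i × I^A i: posterior weight 1/9; P(next child type AB) = 1/4.
Weighted sum = 25/36.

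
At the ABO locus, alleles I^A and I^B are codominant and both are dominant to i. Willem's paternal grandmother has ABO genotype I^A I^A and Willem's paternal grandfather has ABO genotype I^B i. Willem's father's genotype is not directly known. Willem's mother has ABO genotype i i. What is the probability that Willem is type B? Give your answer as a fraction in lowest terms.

Willem's father's ABO genotype from I^A I^A × I^B i: 1/2 I^A I^B, 1/2 I^A i.
Crossing each possibility with the mother i i and summing P(type B): 1/2·1/2 + 1/2·0 = 1/4.

1/4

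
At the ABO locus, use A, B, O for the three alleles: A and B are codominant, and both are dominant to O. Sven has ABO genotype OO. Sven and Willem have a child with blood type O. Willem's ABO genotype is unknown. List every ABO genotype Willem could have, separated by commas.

For each candidate genotype of Willem, check whether crossing it with OO can produce every observed child phenotype.
  AA → possible child types {A} ✗
  AB → possible child types {A, B} ✗
  AO → possible child types {O, A} ✓
  BB → possible child types {B} ✗
  BO → possible child types {O, B} ✓
  OO → possible child types {O} ✓

AO, BO, OO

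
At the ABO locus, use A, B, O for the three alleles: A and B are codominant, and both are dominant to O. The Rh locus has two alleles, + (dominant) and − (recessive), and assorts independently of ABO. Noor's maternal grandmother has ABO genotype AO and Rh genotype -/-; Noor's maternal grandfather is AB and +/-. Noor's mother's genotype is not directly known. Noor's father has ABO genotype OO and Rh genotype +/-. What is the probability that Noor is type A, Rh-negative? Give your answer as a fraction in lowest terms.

3/16

Noor's mother's ABO genotype from AO × AB: 1/4 AA, 1/4 AB, 1/4 AO, 1/4 BO.
Crossing each possibility with the father OO and summing P(type A): 1/4·1 + 1/4·1/2 + 1/4·1/2 + 1/4·0 = 1/2.
Similarly for Rh via the mother's Rh distribution: P(Rh-) = 3/8.
Independent loci: 1/2 × 3/8 = 3/16.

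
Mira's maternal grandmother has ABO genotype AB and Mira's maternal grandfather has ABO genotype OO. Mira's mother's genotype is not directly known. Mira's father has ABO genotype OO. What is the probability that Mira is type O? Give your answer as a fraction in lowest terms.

1/2

Mira's mother's ABO genotype from AB × OO: 1/2 AO, 1/2 BO.
Crossing each possibility with the father OO and summing P(type O): 1/2·1/2 + 1/2·1/2 = 1/2.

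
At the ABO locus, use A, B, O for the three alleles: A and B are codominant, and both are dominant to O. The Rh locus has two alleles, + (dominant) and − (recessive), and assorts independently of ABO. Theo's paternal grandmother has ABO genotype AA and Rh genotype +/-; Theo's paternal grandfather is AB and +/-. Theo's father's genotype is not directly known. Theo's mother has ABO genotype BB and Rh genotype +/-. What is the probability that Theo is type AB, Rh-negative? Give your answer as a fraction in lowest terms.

Theo's father's ABO genotype from AA × AB: 1/2 AA, 1/2 AB.
Crossing each possibility with the mother BB and summing P(type AB): 1/2·1 + 1/2·1/2 = 3/4.
Similarly for Rh via the father's Rh distribution: P(Rh-) = 1/4.
Independent loci: 3/4 × 1/4 = 3/16.

3/16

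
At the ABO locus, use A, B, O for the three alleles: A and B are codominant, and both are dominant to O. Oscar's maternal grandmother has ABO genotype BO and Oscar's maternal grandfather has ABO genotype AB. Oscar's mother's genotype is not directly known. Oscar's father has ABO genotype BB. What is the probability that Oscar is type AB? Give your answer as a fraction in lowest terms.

Oscar's mother's ABO genotype from BO × AB: 1/4 AB, 1/4 AO, 1/4 BB, 1/4 BO.
Crossing each possibility with the father BB and summing P(type AB): 1/4·1/2 + 1/4·1/2 + 1/4·0 + 1/4·0 = 1/4.

1/4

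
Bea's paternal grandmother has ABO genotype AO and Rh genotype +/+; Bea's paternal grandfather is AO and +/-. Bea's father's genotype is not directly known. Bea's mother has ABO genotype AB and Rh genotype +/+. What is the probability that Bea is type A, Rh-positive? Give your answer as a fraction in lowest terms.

1/2

Bea's father's ABO genotype from AO × AO: 1/4 AA, 1/2 AO, 1/4 OO.
Crossing each possibility with the mother AB and summing P(type A): 1/4·1/2 + 1/2·1/2 + 1/4·1/2 = 1/2.
Similarly for Rh via the father's Rh distribution: P(Rh+) = 1.
Independent loci: 1/2 × 1 = 1/2.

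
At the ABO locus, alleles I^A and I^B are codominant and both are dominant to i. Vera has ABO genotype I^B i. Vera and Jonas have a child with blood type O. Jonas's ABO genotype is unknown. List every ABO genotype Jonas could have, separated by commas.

I^A i, I^B i, i i

For each candidate genotype of Jonas, check whether crossing it with I^B i can produce every observed child phenotype.
  I^A I^A → possible child types {A, AB} ✗
  I^A I^B → possible child types {A, B, AB} ✗
  I^A i → possible child types {O, A, B, AB} ✓
  I^B I^B → possible child types {B} ✗
  I^B i → possible child types {O, B} ✓
  i i → possible child types {O, B} ✓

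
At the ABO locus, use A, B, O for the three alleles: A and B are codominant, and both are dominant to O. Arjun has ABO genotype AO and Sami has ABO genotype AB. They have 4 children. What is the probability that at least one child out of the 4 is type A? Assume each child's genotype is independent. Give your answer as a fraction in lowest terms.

ABO cross AO × AB → 1/2 A, 1/4 B, 1/4 AB.
So P(type A) = 1/2 per child.
P(none) = (1/2)^4 = 1/16; P(at least one) = 1 − 1/16 = 15/16.

15/16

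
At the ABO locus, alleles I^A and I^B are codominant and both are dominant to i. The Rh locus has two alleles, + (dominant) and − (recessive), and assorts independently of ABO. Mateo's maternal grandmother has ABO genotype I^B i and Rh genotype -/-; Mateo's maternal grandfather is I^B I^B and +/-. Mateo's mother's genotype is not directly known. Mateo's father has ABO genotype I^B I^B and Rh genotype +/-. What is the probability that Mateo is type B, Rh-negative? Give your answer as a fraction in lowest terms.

3/8

Mateo's mother's ABO genotype from I^B i × I^B I^B: 1/2 I^B I^B, 1/2 I^B i.
Crossing each possibility with the father I^B I^B and summing P(type B): 1/2·1 + 1/2·1 = 1.
Similarly for Rh via the mother's Rh distribution: P(Rh-) = 3/8.
Independent loci: 1 × 3/8 = 3/8.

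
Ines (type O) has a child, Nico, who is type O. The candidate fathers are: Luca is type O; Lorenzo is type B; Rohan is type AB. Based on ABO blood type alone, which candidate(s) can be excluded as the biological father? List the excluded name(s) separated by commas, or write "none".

Rohan

A candidate is excluded only if no genotype consistent with his phenotype could produce a type O child with a type O mother.
Rohan (type AB): no genotype consistent with that phenotype can produce a type-O child with a type-O mother.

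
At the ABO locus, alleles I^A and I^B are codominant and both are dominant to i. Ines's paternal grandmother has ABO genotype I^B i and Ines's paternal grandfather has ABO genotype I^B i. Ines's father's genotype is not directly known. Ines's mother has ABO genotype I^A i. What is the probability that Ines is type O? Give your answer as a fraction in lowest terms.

Ines's father's ABO genotype from I^B i × I^B i: 1/4 I^B I^B, 1/2 I^B i, 1/4 i i.
Crossing each possibility with the mother I^A i and summing P(type O): 1/4·0 + 1/2·1/4 + 1/4·1/2 = 1/4.

1/4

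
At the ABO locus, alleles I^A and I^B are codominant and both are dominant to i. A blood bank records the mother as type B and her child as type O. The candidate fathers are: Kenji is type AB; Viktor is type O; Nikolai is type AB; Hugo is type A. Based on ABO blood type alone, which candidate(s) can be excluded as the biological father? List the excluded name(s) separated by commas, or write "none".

Kenji, Nikolai

A candidate is excluded only if no genotype consistent with his phenotype could produce a type O child with a type B mother.
Kenji (type AB): no genotype consistent with that phenotype can produce a type-O child with a type-B mother.
Nikolai (type AB): no genotype consistent with that phenotype can produce a type-O child with a type-B mother.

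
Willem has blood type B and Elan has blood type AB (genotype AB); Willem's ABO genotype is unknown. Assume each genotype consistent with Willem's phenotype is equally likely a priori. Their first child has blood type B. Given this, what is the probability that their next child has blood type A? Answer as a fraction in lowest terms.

1/8

Possible genotypes: Willem ∈ {BB, BO}; Elan ∈ {AB}.
Weight each parental genotype pair by prior × P(type-B child):
  BB × AB: posterior weight 1/2; P(next child type A) = 0.
  BO × AB: posterior weight 1/2; P(next child type A) = 1/4.
Weighted sum = 1/8.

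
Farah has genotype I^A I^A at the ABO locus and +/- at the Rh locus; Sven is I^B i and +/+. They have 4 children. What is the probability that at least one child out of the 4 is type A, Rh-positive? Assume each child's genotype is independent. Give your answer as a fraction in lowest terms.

ABO cross I^A I^A × I^B i → 1/2 A, 1/2 AB.
Rh cross +/- × +/+ → 1 Rh+; so P(type A, Rh-positive) = 1/2 × 1 = 1/2 per child.
P(none) = (1/2)^4 = 1/16; P(at least one) = 1 − 1/16 = 15/16.

15/16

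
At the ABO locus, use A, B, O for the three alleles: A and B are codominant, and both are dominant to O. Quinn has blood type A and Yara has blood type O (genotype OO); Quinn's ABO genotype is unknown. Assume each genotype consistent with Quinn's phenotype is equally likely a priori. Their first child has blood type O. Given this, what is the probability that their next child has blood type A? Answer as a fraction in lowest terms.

1/2

Possible genotypes: Quinn ∈ {AA, AO}; Yara ∈ {OO}.
Weight each parental genotype pair by prior × P(type-O child):
  AO × OO: posterior weight 1; P(next child type A) = 1/2.
Weighted sum = 1/2.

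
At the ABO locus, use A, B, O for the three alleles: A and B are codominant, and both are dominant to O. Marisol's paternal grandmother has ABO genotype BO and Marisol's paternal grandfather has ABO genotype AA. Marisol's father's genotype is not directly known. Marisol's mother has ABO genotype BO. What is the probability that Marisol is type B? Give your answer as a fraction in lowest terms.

3/8

Marisol's father's ABO genotype from BO × AA: 1/2 AB, 1/2 AO.
Crossing each possibility with the mother BO and summing P(type B): 1/2·1/2 + 1/2·1/4 = 3/8.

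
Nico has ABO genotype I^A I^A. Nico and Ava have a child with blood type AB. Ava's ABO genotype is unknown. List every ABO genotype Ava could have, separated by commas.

For each candidate genotype of Ava, check whether crossing it with I^A I^A can produce every observed child phenotype.
  I^A I^A → possible child types {A} ✗
  I^A I^B → possible child types {A, AB} ✓
  I^A i → possible child types {A} ✗
  I^B I^B → possible child types {AB} ✓
  I^B i → possible child types {A, AB} ✓
  i i → possible child types {A} ✗

I^A I^B, I^B I^B, I^B i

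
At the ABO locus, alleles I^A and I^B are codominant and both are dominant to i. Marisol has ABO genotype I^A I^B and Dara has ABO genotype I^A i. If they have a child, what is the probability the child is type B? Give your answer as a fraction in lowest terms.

ABO cross I^A I^B × I^A i → offspring phenotypes: 1/2 A, 1/4 B, 1/4 AB.
So P(type B) = 1/4.

1/4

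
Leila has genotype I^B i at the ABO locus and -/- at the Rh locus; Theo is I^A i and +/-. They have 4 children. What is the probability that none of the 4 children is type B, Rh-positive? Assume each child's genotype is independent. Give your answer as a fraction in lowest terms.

ABO cross I^B i × I^A i → 1/4 O, 1/4 A, 1/4 B, 1/4 AB.
Rh cross -/- × +/- → 1/2 Rh+, 1/2 Rh-; so P(type B, Rh-positive) = 1/4 × 1/2 = 1/8 per child.
P(not type B, Rh-positive) = 7/8 for one child; (7/8)^4 = 2401/4096.

2401/4096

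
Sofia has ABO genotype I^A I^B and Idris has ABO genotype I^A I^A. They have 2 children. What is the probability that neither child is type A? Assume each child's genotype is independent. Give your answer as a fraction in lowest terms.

1/4

ABO cross I^A I^B × I^A I^A → 1/2 A, 1/2 AB.
So P(type A) = 1/2 per child.
P(not type A) = 1/2 for one child; (1/2)^2 = 1/4.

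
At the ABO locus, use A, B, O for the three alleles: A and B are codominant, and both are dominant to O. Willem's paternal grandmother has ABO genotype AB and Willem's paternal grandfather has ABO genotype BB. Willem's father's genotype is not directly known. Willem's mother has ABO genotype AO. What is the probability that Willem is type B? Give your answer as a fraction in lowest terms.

3/8

Willem's father's ABO genotype from AB × BB: 1/2 AB, 1/2 BB.
Crossing each possibility with the mother AO and summing P(type B): 1/2·1/4 + 1/2·1/2 = 3/8.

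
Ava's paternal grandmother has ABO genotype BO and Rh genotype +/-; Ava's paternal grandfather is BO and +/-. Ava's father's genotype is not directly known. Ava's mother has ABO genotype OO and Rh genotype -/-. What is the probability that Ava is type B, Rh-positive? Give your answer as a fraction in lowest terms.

Ava's father's ABO genotype from BO × BO: 1/4 BB, 1/2 BO, 1/4 OO.
Crossing each possibility with the mother OO and summing P(type B): 1/4·1 + 1/2·1/2 + 1/4·0 = 1/2.
Similarly for Rh via the father's Rh distribution: P(Rh+) = 1/2.
Independent loci: 1/2 × 1/2 = 1/4.

1/4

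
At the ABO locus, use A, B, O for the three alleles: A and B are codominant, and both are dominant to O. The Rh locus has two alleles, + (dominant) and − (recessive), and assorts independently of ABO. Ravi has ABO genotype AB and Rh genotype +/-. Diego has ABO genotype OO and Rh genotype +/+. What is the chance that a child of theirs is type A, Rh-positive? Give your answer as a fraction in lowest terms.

1/2

ABO cross AB × OO → offspring phenotypes: 1/2 A, 1/2 B.
Rh cross +/- × +/+ → 1 Rh+.
Independent loci: P(type A, Rh-positive) = 1/2 × 1 = 1/2.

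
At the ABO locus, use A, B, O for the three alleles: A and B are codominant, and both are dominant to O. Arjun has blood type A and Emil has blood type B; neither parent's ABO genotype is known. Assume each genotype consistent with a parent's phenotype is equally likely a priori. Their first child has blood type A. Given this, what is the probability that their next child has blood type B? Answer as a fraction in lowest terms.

1/12

Possible genotypes: Arjun ∈ {AA, AO}; Emil ∈ {BB, BO}.
Weight each parental genotype pair by prior × P(type-A child):
  AA × BO: posterior weight 2/3; P(next child type B) = 0.
  AO × BO: posterior weight 1/3; P(next child type B) = 1/4.
Weighted sum = 1/12.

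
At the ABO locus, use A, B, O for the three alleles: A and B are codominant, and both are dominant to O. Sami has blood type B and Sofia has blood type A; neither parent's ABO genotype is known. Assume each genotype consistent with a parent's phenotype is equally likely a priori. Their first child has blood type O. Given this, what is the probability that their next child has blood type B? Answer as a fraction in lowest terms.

1/4

Possible genotypes: Sami ∈ {BB, BO}; Sofia ∈ {AA, AO}.
Weight each parental genotype pair by prior × P(type-O child):
  BO × AO: posterior weight 1; P(next child type B) = 1/4.
Weighted sum = 1/4.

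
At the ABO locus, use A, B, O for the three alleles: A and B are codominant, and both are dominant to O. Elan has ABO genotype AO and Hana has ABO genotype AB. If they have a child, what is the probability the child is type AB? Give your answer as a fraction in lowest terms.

1/4

ABO cross AO × AB → offspring phenotypes: 1/2 A, 1/4 B, 1/4 AB.
So P(type AB) = 1/4.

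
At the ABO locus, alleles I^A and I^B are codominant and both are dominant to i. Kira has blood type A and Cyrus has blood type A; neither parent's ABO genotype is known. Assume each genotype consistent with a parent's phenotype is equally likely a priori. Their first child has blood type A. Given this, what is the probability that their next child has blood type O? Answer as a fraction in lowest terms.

1/20

Possible genotypes: Kira ∈ {I^A I^A, I^A i}; Cyrus ∈ {I^A I^A, I^A i}.
Weight each parental genotype pair by prior × P(type-A child):
  I^A I^A × I^A I^A: posterior weight 4/15; P(next child type O) = 0.
  I^A I^A × I^A i: posterior weight 4/15; P(next child type O) = 0.
  I^A i × I^A I^A: posterior weight 4/15; P(next child type O) = 0.
  I^A i × I^A i: posterior weight 1/5; P(next child type O) = 1/4.
Weighted sum = 1/20.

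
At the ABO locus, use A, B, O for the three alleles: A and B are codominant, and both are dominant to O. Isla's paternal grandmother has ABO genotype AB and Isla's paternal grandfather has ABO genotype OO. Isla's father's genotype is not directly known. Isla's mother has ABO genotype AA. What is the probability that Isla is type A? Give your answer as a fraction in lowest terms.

Isla's father's ABO genotype from AB × OO: 1/2 AO, 1/2 BO.
Crossing each possibility with the mother AA and summing P(type A): 1/2·1 + 1/2·1/2 = 3/4.

3/4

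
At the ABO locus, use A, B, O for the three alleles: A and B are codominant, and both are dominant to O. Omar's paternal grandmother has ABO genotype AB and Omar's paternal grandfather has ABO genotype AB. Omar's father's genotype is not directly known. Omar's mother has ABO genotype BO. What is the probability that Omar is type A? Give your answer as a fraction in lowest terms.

1/4

Omar's father's ABO genotype from AB × AB: 1/4 AA, 1/2 AB, 1/4 BB.
Crossing each possibility with the mother BO and summing P(type A): 1/4·1/2 + 1/2·1/4 + 1/4·0 = 1/4.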